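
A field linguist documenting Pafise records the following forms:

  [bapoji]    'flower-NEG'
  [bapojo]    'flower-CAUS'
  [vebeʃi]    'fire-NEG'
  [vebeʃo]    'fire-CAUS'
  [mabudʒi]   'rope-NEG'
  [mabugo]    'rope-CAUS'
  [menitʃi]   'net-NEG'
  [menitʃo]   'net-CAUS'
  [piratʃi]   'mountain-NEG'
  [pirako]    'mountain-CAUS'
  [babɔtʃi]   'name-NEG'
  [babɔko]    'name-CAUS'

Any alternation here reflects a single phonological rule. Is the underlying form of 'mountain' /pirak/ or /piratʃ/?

'mountain' shows [tʃ] ~ [k] at the end of the stem ([piratʃi] vs [pirako]).
If /tʃ/ were underlying and a rule turned it into [k] before the CAUS suffix, 'net' would also alternate; but it has [tʃ] in both [menitʃi] and [menitʃo].
Therefore /k/ is basic and [tʃ] is derived by palatalization before a front vowel (/k/ and /g/ become palato-alveolar [tʃ] and [dʒ] before a front vowel).

/pirak/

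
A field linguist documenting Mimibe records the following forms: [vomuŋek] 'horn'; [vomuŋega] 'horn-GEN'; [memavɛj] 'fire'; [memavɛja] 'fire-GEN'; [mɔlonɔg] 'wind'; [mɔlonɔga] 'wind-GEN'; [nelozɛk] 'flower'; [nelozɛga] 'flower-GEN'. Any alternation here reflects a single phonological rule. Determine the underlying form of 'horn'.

'horn' shows [k] ~ [g] at the end of the stem ([vomuŋek] vs [vomuŋega]).
The stem 'wind' ([mɔlonɔg], [mɔlonɔga]) shows [g] unchanged in both environments, so [g] cannot be basic with [k] derived in isolation.
Therefore /k/ is basic and [g] is derived by intervocalic voicing (voiceless stops become voiced between vowels).
So 'horn' = /vomuŋek/.

/vomuŋek/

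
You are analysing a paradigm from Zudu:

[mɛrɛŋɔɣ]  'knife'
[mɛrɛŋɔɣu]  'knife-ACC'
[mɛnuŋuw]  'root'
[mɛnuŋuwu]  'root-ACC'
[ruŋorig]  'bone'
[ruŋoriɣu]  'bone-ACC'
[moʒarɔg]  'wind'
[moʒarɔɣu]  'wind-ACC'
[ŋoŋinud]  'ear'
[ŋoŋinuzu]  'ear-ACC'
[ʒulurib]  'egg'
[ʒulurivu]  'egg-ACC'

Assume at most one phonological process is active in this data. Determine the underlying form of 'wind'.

/moʒarɔg/

'wind' shows [g] ~ [ɣ] at the end of the stem ([moʒarɔg] vs [moʒarɔɣu]).
The stem 'knife' ([mɛrɛŋɔɣ], [mɛrɛŋɔɣu]) shows [ɣ] unchanged in both environments, so [ɣ] cannot be basic with [g] derived in isolation.
So /g/ is underlying, and a rule of intervocalic spirantization — voiced stops become fricatives between vowels — gives [ɣ].
Hence 'wind' is /moʒarɔg/ underlyingly.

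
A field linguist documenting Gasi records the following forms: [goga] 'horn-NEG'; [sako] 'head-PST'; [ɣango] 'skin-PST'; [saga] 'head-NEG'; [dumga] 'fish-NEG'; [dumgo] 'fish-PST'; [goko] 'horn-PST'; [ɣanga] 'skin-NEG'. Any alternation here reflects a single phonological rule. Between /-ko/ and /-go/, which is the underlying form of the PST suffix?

The PST suffix surfaces as [-go] and [-ko], depending on the final segment of the stem.
The NEG suffix, which begins with [g], is invariant after every stem; so [g] is not altered by any rule here.
The PST suffix is therefore /-ko/ underlyingly, with post-nasal voicing: voiceless stops become voiced after a nasal.

/-ko/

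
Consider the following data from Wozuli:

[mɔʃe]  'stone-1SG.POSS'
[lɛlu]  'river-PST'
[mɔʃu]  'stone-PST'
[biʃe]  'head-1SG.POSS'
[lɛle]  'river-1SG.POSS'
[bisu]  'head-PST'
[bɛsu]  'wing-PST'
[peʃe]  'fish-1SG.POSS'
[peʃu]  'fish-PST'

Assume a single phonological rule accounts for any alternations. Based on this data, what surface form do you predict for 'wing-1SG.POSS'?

[bɛʃe]

The root 'head' surfaces as [bisu] and [biʃe], with a stem-final [s] ~ [ʃ] alternation.
Compare 'fish', with invariant [ʃ] in [peʃu] and [peʃe]: an analysis with underlying /ʃ/ and a rule producing [s] before the PST suffix would wrongly predict alternation here too.
Therefore /s/ is basic and [ʃ] is derived by palatalization before a front vowel (/s/ becomes palato-alveolar [ʃ] before a front vowel).
The one attested form of 'wing', [bɛsu], shows underlying /bɛs/. Applying the same rule before a front vowel gives [bɛʃe].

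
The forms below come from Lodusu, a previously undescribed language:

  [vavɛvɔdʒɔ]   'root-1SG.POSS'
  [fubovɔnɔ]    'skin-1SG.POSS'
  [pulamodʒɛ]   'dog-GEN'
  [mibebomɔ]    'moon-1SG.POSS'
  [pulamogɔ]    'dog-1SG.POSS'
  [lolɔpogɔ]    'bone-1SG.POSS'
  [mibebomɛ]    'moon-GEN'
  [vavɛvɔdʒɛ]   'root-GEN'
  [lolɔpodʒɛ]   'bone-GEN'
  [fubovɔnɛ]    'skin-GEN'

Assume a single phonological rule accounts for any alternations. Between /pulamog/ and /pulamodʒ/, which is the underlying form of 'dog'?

/pulamog/

In [pulamogɔ] and [pulamodʒɛ] the final segment of 'dog' alternates: [g] ~ [dʒ].
Compare 'root', with invariant [dʒ] in [vavɛvɔdʒɔ] and [vavɛvɔdʒɛ]: an analysis with underlying /dʒ/ and a rule producing [g] before the 1SG.POSS suffix would wrongly predict alternation here too.
So /g/ is underlying, and a rule of palatalization before a front vowel — /g/ becomes palato-alveolar [dʒ] before a front vowel — gives [dʒ].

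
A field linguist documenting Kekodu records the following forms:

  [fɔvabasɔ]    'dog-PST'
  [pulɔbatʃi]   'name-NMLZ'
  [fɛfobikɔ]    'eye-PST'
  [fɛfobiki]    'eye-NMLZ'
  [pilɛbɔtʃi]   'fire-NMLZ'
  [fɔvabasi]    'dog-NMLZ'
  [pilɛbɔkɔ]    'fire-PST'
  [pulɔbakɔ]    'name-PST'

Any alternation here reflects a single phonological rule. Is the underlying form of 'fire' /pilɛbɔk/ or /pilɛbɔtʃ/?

In [pilɛbɔtʃi] and [pilɛbɔkɔ] the final segment of 'fire' alternates: [tʃ] ~ [k].
Compare 'eye', with invariant [k] in [fɛfobiki] and [fɛfobikɔ]: an analysis with underlying /k/ and a rule producing [tʃ] before the NMLZ suffix would wrongly predict alternation here too.
The underlying segment must be /tʃ/; palato-alveolar /tʃ/ becomes [k] when no front vowel follows, yielding [k] there.

/pilɛbɔtʃ/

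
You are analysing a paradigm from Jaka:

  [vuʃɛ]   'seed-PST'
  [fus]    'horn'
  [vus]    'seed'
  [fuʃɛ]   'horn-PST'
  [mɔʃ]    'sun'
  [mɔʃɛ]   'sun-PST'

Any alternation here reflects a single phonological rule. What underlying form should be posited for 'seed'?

The stem for 'seed' ends in [ʃ] in [vuʃɛ] but [s] in [vus].
If /ʃ/ were underlying and a rule turned it into [s] in isolation, 'sun' would also alternate; but it has [ʃ] in both [mɔʃɛ] and [mɔʃ].
Therefore /s/ is basic and [ʃ] is derived by palatalization before a front vowel (/s/ becomes palato-alveolar [ʃ] before a front vowel).
The underlying form of 'seed' is therefore /vus/.

/vus/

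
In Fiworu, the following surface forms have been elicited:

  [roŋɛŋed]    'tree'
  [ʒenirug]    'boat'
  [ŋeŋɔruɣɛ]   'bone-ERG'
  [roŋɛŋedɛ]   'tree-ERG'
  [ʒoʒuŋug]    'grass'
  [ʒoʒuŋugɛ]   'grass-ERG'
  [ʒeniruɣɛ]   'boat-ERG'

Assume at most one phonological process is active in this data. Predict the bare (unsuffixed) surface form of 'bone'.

[ŋeŋɔrug]

The stem for 'boat' ends in [g] in [ʒenirug] but [ɣ] in [ʒeniruɣɛ].
If /g/ were underlying and a rule turned it into [ɣ] before the ERG suffix, 'grass' would also alternate; but it has [g] in both [ʒoʒuŋug] and [ʒoʒuŋugɛ].
Therefore /ɣ/ is basic and [g] is derived by word-final hardening (voiced fricatives become stops word-finally).
From [ŋeŋɔruɣɛ] the stem 'bone' is /ŋeŋɔruɣ/; word-finally this yields [ŋeŋɔrug].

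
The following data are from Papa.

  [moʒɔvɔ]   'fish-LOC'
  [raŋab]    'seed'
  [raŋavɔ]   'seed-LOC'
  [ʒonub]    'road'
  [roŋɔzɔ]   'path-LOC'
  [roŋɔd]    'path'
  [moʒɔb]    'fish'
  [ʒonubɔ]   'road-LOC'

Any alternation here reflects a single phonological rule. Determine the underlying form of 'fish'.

/moʒɔv/

The root 'fish' surfaces as [moʒɔb] and [moʒɔvɔ], with a stem-final [b] ~ [v] alternation.
The stem 'road' ([ʒonub], [ʒonubɔ]) shows [b] unchanged in both environments, so [b] cannot be basic with [v] derived before the LOC suffix.
The underlying segment must be /v/; voiced fricatives become stops word-finally, yielding [b] there.
So 'fish' = /moʒɔv/.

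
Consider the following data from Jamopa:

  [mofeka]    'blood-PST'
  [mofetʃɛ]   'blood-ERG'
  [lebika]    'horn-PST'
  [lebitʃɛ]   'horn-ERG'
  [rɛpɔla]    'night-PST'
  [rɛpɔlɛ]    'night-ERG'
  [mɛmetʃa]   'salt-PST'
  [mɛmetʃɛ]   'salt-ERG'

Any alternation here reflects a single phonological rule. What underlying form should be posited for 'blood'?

The stem for 'blood' ends in [k] in [mofeka] but [tʃ] in [mofetʃɛ].
But 'salt' keeps [tʃ] in both environments ([mɛmetʃa], [mɛmetʃɛ]), so there is no rule changing /tʃ/ to [k] before the PST suffix.
So /k/ is underlying, and a rule of palatalization before a front vowel — /k/ becomes palato-alveolar [tʃ] before a front vowel — gives [tʃ].

/mofek/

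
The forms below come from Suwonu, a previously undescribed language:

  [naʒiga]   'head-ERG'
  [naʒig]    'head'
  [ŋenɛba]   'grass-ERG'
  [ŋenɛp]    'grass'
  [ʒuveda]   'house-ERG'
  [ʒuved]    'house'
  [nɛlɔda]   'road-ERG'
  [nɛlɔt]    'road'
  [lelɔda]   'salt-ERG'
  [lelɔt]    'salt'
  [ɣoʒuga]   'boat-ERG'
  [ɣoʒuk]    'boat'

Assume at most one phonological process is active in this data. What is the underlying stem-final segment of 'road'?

/t/

The stem for 'road' ends in [d] in [nɛlɔda] but [t] in [nɛlɔt].
The stem 'house' ([ʒuveda], [ʒuved]) shows [d] unchanged in both environments, so [d] cannot be basic with [t] derived in isolation.
So /t/ is underlying, and a rule of intervocalic voicing — voiceless stops become voiced between vowels — gives [d].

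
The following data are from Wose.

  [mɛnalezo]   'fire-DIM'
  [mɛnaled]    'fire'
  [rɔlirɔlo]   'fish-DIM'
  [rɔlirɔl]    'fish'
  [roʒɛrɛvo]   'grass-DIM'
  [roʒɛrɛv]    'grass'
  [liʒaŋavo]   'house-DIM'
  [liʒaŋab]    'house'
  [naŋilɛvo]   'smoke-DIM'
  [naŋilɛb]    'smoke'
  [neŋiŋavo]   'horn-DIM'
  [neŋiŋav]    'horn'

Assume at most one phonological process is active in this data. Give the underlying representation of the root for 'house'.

/liʒaŋab/

'house' shows [v] ~ [b] at the end of the stem ([liʒaŋavo] vs [liʒaŋab]).
If /v/ were underlying and a rule turned it into [b] in isolation, 'grass' would also alternate; but it has [v] in both [roʒɛrɛvo] and [roʒɛrɛv].
So /b/ is underlying, and a rule of intervocalic spirantization — voiced stops become fricatives between vowels — gives [v].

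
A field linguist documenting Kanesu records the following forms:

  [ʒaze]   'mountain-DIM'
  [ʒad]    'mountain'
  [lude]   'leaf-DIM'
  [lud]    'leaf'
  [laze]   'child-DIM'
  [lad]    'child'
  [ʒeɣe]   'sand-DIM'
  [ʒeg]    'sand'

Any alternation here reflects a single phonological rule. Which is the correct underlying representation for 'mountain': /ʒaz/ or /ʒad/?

/ʒaz/

The root 'mountain' surfaces as [ʒaze] and [ʒad], with a stem-final [z] ~ [d] alternation.
But 'leaf' keeps [d] in both environments ([lude], [lud]), so there is no rule changing /d/ to [z] before the DIM suffix.
So /z/ is underlying, and a rule of word-final hardening — voiced fricatives become stops word-finally — gives [d].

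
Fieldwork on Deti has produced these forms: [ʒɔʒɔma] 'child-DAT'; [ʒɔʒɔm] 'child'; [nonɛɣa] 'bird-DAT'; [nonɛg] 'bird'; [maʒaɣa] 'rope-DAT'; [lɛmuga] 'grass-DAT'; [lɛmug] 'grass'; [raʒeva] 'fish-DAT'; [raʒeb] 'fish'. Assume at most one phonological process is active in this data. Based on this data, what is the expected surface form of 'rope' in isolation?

[maʒag]

'bird' shows [ɣ] ~ [g] at the end of the stem ([nonɛɣa] vs [nonɛg]).
Compare 'grass', with invariant [g] in [lɛmuga] and [lɛmug]: an analysis with underlying /g/ and a rule producing [ɣ] before the DAT suffix would wrongly predict alternation here too.
The alternation reflects word-final hardening: voiced fricatives become stops word-finally. /ɣ/ is underlying.
The one attested form of 'rope', [maʒaɣa], shows underlying /maʒaɣ/. Applying the same rule word-finally gives [maʒag].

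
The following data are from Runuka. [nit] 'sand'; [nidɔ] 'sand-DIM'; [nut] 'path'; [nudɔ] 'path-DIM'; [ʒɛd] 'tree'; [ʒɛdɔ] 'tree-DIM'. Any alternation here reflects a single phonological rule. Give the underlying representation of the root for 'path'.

The stem for 'path' ends in [t] in [nut] but [d] in [nudɔ].
But 'tree' keeps [d] in both environments ([ʒɛd], [ʒɛdɔ]), so there is no rule changing /d/ to [t] in isolation.
Therefore /t/ is basic and [d] is derived by intervocalic voicing (voiceless stops become voiced between vowels).
So 'path' = /nut/.

/nut/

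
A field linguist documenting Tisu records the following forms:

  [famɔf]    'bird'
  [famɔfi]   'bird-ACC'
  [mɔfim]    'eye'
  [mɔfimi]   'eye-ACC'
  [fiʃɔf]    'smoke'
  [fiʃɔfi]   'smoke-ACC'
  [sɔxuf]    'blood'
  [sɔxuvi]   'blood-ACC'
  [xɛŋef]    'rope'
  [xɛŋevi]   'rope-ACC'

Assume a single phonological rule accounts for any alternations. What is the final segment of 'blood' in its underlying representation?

/v/

'blood' shows [f] ~ [v] at the end of the stem ([sɔxuf] vs [sɔxuvi]).
The stem 'smoke' ([fiʃɔf], [fiʃɔfi]) shows [f] unchanged in both environments, so [f] cannot be basic with [v] derived before the ACC suffix.
So /v/ is underlying, and a rule of word-final obstruent devoicing — voiced obstruents become voiceless word-finally — gives [f].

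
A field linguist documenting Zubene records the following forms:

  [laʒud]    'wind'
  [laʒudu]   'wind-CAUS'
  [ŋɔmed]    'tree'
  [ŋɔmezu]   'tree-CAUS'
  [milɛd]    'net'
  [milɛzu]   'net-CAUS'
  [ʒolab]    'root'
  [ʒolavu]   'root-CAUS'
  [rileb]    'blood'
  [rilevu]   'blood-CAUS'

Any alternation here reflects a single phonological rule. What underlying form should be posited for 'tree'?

/ŋɔmez/

The stem for 'tree' ends in [d] in [ŋɔmed] but [z] in [ŋɔmezu].
If /d/ were underlying and a rule turned it into [z] before the CAUS suffix, 'wind' would also alternate; but it has [d] in both [laʒud] and [laʒudu].
The alternation reflects word-final hardening: voiced fricatives become stops word-finally. /z/ is underlying.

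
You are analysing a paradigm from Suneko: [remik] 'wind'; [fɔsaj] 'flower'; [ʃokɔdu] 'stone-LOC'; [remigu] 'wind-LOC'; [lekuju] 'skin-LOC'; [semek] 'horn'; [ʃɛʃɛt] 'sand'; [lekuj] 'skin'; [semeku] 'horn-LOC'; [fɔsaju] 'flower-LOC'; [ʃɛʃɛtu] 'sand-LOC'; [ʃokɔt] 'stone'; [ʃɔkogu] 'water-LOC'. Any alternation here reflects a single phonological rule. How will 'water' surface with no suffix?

[ʃɔkok]

The root 'wind' surfaces as [remik] and [remigu], with a stem-final [k] ~ [g] alternation.
Compare 'horn', with invariant [k] in [semek] and [semeku]: an analysis with underlying /k/ and a rule producing [g] before the LOC suffix would wrongly predict alternation here too.
So /g/ is underlying, and a rule of word-final obstruent devoicing — voiced obstruents become voiceless word-finally — gives [k].
From [ʃɔkogu] the stem 'water' is /ʃɔkog/; word-finally this yields [ʃɔkok].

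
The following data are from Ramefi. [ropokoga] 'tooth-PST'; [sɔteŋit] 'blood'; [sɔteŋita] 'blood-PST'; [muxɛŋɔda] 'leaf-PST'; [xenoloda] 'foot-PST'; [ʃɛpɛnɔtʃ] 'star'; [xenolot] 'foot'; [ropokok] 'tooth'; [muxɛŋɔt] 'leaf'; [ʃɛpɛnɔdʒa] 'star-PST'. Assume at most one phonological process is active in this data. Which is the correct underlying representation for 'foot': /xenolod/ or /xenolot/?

The root 'foot' surfaces as [xenoloda] and [xenolot], with a stem-final [d] ~ [t] alternation.
The stem 'blood' ([sɔteŋita], [sɔteŋit]) shows [t] unchanged in both environments, so [t] cannot be basic with [d] derived before the PST suffix.
The underlying segment must be /d/; voiced obstruents become voiceless word-finally, yielding [t] there.

/xenolod/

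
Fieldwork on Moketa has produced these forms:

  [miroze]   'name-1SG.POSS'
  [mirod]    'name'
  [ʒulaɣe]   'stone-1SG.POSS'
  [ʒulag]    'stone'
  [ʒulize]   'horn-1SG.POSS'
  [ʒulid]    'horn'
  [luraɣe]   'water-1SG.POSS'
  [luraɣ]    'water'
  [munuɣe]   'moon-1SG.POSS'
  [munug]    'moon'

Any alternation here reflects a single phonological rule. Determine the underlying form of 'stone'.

/ʒulag/

The root 'stone' surfaces as [ʒulaɣe] and [ʒulag], with a stem-final [ɣ] ~ [g] alternation.
The stem 'water' ([luraɣe], [luraɣ]) shows [ɣ] unchanged in both environments, so [ɣ] cannot be basic with [g] derived in isolation.
Therefore /g/ is basic and [ɣ] is derived by intervocalic spirantization (voiced stops become fricatives between vowels).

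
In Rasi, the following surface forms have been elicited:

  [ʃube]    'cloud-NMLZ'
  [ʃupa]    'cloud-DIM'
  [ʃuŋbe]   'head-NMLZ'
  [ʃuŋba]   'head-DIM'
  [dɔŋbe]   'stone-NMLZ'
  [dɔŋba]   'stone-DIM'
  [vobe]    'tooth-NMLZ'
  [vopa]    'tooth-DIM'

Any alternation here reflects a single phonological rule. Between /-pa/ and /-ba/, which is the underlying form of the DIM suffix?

/-pa/

The DIM suffix surfaces as [-ba] and [-pa], depending on the final segment of the stem.
By contrast the NMLZ suffix keeps its initial [b] throughout — that segment must be underlying.
The DIM suffix is therefore /-pa/ underlyingly, with post-nasal voicing: voiceless stops become voiced after a nasal.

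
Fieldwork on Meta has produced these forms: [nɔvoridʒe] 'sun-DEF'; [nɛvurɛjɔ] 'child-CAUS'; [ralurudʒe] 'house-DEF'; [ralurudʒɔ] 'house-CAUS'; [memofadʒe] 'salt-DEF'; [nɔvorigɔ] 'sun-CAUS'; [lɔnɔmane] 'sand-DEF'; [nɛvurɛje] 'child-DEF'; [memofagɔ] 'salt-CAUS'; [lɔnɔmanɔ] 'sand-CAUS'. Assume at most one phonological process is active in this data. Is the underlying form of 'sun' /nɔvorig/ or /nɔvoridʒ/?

/nɔvorig/

In [nɔvoridʒe] and [nɔvorigɔ] the final segment of 'sun' alternates: [dʒ] ~ [g].
The stem 'house' ([ralurudʒe], [ralurudʒɔ]) shows [dʒ] unchanged in both environments, so [dʒ] cannot be basic with [g] derived before the CAUS suffix.
The underlying segment must be /g/; /g/ becomes palato-alveolar [dʒ] before a front vowel, yielding [dʒ] there.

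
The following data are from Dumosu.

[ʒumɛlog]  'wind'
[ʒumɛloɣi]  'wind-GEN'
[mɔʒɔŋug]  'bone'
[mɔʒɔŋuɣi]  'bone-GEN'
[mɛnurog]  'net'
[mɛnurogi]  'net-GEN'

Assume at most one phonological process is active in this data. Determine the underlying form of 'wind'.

'wind' shows [g] ~ [ɣ] at the end of the stem ([ʒumɛlog] vs [ʒumɛloɣi]).
But 'net' keeps [g] in both environments ([mɛnurog], [mɛnurogi]), so there is no rule changing /g/ to [ɣ] before the GEN suffix.
The underlying segment must be /ɣ/; voiced fricatives become stops word-finally, yielding [g] there.

/ʒumɛloɣ/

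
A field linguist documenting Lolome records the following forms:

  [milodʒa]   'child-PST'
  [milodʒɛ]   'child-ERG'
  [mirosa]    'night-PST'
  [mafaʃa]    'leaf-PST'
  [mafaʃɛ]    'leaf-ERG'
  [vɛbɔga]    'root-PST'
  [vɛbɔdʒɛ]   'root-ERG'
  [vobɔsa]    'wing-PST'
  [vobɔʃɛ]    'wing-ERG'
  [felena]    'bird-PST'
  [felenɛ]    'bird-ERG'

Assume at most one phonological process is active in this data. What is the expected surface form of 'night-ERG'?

[miroʃɛ]

The stem for 'wing' ends in [s] in [vobɔsa] but [ʃ] in [vobɔʃɛ].
If /ʃ/ were underlying and a rule turned it into [s] before the PST suffix, 'leaf' would also alternate; but it has [ʃ] in both [mafaʃa] and [mafaʃɛ].
Therefore /s/ is basic and [ʃ] is derived by palatalization before a front vowel (/g/ and /s/ become palato-alveolar [dʒ] and [ʃ] before a front vowel).
The one attested form of 'night', [mirosa], shows underlying /miros/. Applying the same rule before a front vowel gives [miroʃɛ].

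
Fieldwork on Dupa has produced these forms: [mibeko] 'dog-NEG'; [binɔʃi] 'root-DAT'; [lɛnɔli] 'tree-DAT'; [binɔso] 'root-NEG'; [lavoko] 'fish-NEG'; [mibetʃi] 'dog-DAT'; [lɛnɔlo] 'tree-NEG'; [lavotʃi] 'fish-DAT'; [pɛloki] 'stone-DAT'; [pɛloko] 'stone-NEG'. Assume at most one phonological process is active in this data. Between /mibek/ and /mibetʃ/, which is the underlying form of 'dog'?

/mibetʃ/

In [mibeko] and [mibetʃi] the final segment of 'dog' alternates: [k] ~ [tʃ].
But 'stone' keeps [k] in both environments ([pɛloko], [pɛloki]), so there is no rule changing /k/ to [tʃ] before the DAT suffix.
The underlying segment must be /tʃ/; palato-alveolar /tʃ/ and /ʃ/ become [k] and [s] when no front vowel follows, yielding [k] there.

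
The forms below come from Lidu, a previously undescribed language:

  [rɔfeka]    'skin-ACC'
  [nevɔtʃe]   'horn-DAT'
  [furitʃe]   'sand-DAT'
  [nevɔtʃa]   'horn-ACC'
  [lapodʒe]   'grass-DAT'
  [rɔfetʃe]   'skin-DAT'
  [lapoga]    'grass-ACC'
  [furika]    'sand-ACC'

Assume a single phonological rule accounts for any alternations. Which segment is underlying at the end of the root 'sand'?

/k/

The root 'sand' surfaces as [furika] and [furitʃe], with a stem-final [k] ~ [tʃ] alternation.
Compare 'horn', with invariant [tʃ] in [nevɔtʃa] and [nevɔtʃe]: an analysis with underlying /tʃ/ and a rule producing [k] before the ACC suffix would wrongly predict alternation here too.
The underlying segment must be /k/; /k/ and /g/ become palato-alveolar [tʃ] and [dʒ] before a front vowel, yielding [tʃ] there.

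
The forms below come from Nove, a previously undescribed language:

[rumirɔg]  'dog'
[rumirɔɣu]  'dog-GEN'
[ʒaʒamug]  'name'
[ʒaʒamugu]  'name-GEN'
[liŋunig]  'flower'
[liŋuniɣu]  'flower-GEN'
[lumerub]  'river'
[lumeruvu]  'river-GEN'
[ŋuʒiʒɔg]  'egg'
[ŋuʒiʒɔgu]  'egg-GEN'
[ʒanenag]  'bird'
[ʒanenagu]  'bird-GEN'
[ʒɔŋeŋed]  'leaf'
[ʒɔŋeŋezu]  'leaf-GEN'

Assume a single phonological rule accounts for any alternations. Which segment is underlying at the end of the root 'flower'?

The root 'flower' surfaces as [liŋunig] and [liŋuniɣu], with a stem-final [g] ~ [ɣ] alternation.
Compare 'name', with invariant [g] in [ʒaʒamug] and [ʒaʒamugu]: an analysis with underlying /g/ and a rule producing [ɣ] before the GEN suffix would wrongly predict alternation here too.
So /ɣ/ is underlying, and a rule of word-final hardening — voiced fricatives become stops word-finally — gives [g].

/ɣ/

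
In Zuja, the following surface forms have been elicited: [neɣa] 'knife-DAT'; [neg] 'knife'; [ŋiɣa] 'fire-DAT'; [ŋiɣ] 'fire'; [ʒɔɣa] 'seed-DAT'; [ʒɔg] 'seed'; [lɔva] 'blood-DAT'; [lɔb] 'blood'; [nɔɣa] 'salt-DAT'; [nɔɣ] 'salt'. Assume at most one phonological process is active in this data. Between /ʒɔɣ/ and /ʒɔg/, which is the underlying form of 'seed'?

'seed' shows [ɣ] ~ [g] at the end of the stem ([ʒɔɣa] vs [ʒɔg]).
The stem 'salt' ([nɔɣa], [nɔɣ]) shows [ɣ] unchanged in both environments, so [ɣ] cannot be basic with [g] derived in isolation.
The underlying segment must be /g/; voiced stops become fricatives between vowels, yielding [ɣ] there.

/ʒɔg/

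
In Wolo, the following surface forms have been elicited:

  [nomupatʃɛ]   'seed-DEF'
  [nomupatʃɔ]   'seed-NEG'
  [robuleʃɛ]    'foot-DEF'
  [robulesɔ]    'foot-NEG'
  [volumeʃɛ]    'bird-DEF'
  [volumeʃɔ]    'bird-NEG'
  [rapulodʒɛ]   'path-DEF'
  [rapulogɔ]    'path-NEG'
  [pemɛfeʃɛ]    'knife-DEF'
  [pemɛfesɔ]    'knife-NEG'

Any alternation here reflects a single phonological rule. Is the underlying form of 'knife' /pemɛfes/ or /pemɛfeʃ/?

'knife' shows [ʃ] ~ [s] at the end of the stem ([pemɛfeʃɛ] vs [pemɛfesɔ]).
But 'bird' keeps [ʃ] in both environments ([volumeʃɛ], [volumeʃɔ]), so there is no rule changing /ʃ/ to [s] before the NEG suffix.
The alternation reflects palatalization before a front vowel: /g/ and /s/ become palato-alveolar [dʒ] and [ʃ] before a front vowel. /s/ is underlying.

/pemɛfes/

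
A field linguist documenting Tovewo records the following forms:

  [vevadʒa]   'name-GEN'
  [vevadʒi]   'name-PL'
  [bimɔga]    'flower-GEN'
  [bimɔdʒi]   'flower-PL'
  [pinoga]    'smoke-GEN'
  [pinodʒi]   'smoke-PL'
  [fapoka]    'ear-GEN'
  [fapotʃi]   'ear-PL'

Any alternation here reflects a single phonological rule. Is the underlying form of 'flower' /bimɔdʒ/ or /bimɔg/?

/bimɔg/

The stem for 'flower' ends in [g] in [bimɔga] but [dʒ] in [bimɔdʒi].
Compare 'name', with invariant [dʒ] in [vevadʒa] and [vevadʒi]: an analysis with underlying /dʒ/ and a rule producing [g] before the GEN suffix would wrongly predict alternation here too.
The underlying segment must be /g/; /k/ and /g/ become palato-alveolar [tʃ] and [dʒ] before a front vowel, yielding [dʒ] there.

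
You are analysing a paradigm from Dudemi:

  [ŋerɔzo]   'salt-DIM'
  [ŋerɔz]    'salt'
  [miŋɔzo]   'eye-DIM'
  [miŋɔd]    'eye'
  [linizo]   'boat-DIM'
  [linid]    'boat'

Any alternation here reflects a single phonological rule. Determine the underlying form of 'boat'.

In [linizo] and [linid] the final segment of 'boat' alternates: [z] ~ [d].
The stem 'salt' ([ŋerɔzo], [ŋerɔz]) shows [z] unchanged in both environments, so [z] cannot be basic with [d] derived in isolation.
The underlying segment must be /d/; voiced stops become fricatives between vowels, yielding [z] there.

/linid/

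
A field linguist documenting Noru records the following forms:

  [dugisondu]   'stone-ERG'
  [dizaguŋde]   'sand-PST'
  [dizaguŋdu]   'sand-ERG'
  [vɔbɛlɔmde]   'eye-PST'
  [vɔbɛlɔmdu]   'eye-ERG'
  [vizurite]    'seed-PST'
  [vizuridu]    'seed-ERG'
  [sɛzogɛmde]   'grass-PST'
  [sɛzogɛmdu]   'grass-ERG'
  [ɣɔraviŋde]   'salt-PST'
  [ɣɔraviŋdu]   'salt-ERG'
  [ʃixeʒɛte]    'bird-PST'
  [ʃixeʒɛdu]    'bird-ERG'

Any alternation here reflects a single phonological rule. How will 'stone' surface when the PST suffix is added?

[dugisonde]

The PST morpheme has two allomorphs, [-de] and [-te].
The ERG suffix, which begins with [d], is invariant after every stem; so [d] is not altered by any rule here.
So the underlying form is /-te/, and voiceless stops become voiced after a nasal.
After 'stone', which ends in a nasal, the suffix surfaces as [-de], giving [dugisonde].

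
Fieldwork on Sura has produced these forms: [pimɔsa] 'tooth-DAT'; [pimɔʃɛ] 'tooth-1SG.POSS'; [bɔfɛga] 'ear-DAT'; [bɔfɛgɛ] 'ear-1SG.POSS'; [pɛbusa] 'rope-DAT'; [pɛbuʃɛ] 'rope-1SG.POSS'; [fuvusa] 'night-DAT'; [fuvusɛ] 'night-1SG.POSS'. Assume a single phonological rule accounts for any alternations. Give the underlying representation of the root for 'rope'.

The root 'rope' surfaces as [pɛbusa] and [pɛbuʃɛ], with a stem-final [s] ~ [ʃ] alternation.
Compare 'night', with invariant [s] in [fuvusa] and [fuvusɛ]: an analysis with underlying /s/ and a rule producing [ʃ] before the 1SG.POSS suffix would wrongly predict alternation here too.
The underlying segment must be /ʃ/; palato-alveolar /ʃ/ becomes [s] when no front vowel follows, yielding [s] there.
Hence 'rope' is /pɛbuʃ/ underlyingly.

/pɛbuʃ/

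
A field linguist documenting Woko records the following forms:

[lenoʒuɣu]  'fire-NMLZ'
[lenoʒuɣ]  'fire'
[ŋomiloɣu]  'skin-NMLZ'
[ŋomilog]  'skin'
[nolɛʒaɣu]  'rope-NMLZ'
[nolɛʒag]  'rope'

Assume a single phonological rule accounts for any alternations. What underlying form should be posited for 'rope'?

/nolɛʒag/

'rope' shows [ɣ] ~ [g] at the end of the stem ([nolɛʒaɣu] vs [nolɛʒag]).
The stem 'fire' ([lenoʒuɣu], [lenoʒuɣ]) shows [ɣ] unchanged in both environments, so [ɣ] cannot be basic with [g] derived in isolation.
The alternation reflects intervocalic spirantization: voiced stops become fricatives between vowels. /g/ is underlying.
Hence 'rope' is /nolɛʒag/ underlyingly.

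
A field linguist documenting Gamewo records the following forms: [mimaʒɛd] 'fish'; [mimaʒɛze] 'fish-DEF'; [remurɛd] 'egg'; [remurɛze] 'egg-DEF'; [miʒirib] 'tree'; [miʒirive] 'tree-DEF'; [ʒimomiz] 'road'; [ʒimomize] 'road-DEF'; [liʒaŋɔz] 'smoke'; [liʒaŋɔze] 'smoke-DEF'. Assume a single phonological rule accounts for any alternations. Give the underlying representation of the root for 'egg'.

'egg' shows [d] ~ [z] at the end of the stem ([remurɛd] vs [remurɛze]).
The stem 'road' ([ʒimomiz], [ʒimomize]) shows [z] unchanged in both environments, so [z] cannot be basic with [d] derived in isolation.
Therefore /d/ is basic and [z] is derived by intervocalic spirantization (voiced stops become fricatives between vowels).
So 'egg' = /remurɛd/.

/remurɛd/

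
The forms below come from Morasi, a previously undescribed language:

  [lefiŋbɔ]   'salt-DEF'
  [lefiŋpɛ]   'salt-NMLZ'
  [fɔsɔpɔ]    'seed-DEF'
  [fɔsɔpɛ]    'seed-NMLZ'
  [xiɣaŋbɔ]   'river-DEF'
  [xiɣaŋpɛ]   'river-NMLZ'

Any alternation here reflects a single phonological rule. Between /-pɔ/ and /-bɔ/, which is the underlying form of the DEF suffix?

The DEF morpheme has two allomorphs, [-bɔ] and [-pɔ].
The NMLZ suffix, which begins with [p], is invariant after every stem; so [p] is not altered by any rule here.
So the underlying form is /-bɔ/, and voiced stops become voiceless after a vowel.

/-bɔ/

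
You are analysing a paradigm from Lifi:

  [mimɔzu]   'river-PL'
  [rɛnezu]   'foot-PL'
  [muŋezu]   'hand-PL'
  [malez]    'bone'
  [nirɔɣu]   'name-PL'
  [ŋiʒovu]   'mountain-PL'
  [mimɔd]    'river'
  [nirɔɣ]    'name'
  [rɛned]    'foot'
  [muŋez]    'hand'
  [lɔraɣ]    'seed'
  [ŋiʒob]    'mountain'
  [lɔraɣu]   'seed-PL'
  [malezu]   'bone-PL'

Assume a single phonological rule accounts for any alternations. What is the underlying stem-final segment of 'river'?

/d/

The stem for 'river' ends in [z] in [mimɔzu] but [d] in [mimɔd].
If /z/ were underlying and a rule turned it into [d] in isolation, 'bone' would also alternate; but it has [z] in both [malezu] and [malez].
The alternation reflects intervocalic spirantization: voiced stops become fricatives between vowels. /d/ is underlying.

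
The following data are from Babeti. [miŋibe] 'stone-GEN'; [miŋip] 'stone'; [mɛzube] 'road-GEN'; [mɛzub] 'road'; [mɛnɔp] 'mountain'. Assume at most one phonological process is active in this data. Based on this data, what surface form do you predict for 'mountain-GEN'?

[mɛnɔbe]

The stem for 'stone' ends in [b] in [miŋibe] but [p] in [miŋip].
But 'road' keeps [b] in both environments ([mɛzube], [mɛzub]), so there is no rule changing /b/ to [p] in isolation.
The underlying segment must be /p/; voiceless stops become voiced between vowels, yielding [b] there.
The one attested form of 'mountain', [mɛnɔp], shows underlying /mɛnɔp/. Applying the same rule between vowels gives [mɛnɔbe].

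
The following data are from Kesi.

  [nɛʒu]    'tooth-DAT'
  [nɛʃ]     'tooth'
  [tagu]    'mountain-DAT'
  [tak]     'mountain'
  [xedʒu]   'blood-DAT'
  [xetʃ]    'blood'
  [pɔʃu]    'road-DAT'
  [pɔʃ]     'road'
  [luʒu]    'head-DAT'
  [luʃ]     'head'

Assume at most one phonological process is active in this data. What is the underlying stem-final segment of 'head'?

/ʒ/

In [luʒu] and [luʃ] the final segment of 'head' alternates: [ʒ] ~ [ʃ].
Compare 'road', with invariant [ʃ] in [pɔʃu] and [pɔʃ]: an analysis with underlying /ʃ/ and a rule producing [ʒ] before the DAT suffix would wrongly predict alternation here too.
So /ʒ/ is underlying, and a rule of word-final obstruent devoicing — voiced obstruents become voiceless word-finally — gives [ʃ].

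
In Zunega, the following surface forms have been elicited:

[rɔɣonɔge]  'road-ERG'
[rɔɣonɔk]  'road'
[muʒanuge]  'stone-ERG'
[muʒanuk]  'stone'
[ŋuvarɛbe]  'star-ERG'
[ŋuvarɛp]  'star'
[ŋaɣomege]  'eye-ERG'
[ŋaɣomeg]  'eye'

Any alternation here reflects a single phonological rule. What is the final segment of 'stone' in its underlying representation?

The root 'stone' surfaces as [muʒanuge] and [muʒanuk], with a stem-final [g] ~ [k] alternation.
If /g/ were underlying and a rule turned it into [k] in isolation, 'eye' would also alternate; but it has [g] in both [ŋaɣomege] and [ŋaɣomeg].
So /k/ is underlying, and a rule of intervocalic voicing — voiceless stops become voiced between vowels — gives [g].

/k/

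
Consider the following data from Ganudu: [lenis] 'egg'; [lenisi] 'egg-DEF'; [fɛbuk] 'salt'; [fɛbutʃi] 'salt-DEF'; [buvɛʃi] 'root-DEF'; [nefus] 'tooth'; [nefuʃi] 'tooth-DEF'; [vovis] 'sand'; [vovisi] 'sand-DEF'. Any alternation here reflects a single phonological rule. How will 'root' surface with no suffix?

[buvɛs]

The stem for 'tooth' ends in [s] in [nefus] but [ʃ] in [nefuʃi].
If /s/ were underlying and a rule turned it into [ʃ] before the DEF suffix, 'egg' would also alternate; but it has [s] in both [lenis] and [lenisi].
The alternation reflects depalatalization: palato-alveolar /tʃ/ and /ʃ/ become [k] and [s] when no front vowel follows. /ʃ/ is underlying.
From [buvɛʃi] the stem 'root' is /buvɛʃ/; when no front vowel follows this yields [buvɛs].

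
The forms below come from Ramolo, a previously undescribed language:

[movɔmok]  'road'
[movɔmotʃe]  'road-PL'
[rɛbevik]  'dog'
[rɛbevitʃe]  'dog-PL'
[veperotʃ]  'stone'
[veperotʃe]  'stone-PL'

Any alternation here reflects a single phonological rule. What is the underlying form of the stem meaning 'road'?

'road' shows [k] ~ [tʃ] at the end of the stem ([movɔmok] vs [movɔmotʃe]).
If /tʃ/ were underlying and a rule turned it into [k] in isolation, 'stone' would also alternate; but it has [tʃ] in both [veperotʃ] and [veperotʃe].
The underlying segment must be /k/; /k/ becomes palato-alveolar [tʃ] before a front vowel, yielding [tʃ] there.
Hence 'road' is /movɔmok/ underlyingly.

/movɔmok/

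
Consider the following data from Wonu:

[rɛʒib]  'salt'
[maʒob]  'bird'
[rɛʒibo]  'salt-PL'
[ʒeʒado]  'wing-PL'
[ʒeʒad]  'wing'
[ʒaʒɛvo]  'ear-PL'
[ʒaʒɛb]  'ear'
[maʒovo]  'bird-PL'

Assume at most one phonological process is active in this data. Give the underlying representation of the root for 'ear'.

'ear' shows [v] ~ [b] at the end of the stem ([ʒaʒɛvo] vs [ʒaʒɛb]).
If /b/ were underlying and a rule turned it into [v] before the PL suffix, 'salt' would also alternate; but it has [b] in both [rɛʒibo] and [rɛʒib].
So /v/ is underlying, and a rule of word-final hardening — voiced fricatives become stops word-finally — gives [b].

/ʒaʒɛv/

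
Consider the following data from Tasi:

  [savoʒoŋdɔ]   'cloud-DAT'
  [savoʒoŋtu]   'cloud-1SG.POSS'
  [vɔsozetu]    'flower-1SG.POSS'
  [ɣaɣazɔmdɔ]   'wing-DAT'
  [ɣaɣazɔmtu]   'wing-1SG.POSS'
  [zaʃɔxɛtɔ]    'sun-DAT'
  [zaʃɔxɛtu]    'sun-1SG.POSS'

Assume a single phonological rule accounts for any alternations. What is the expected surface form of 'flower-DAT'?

[vɔsozetɔ]

The DAT suffix surfaces as [-dɔ] and [-tɔ], depending on the final segment of the stem.
By contrast the 1SG.POSS suffix keeps its initial [t] throughout — that segment must be underlying.
The DAT suffix is therefore /-dɔ/ underlyingly, with post-vocalic devoicing: voiced stops become voiceless after a vowel.
After 'flower', which ends in a vowel, the suffix surfaces as [-tɔ], giving [vɔsozetɔ].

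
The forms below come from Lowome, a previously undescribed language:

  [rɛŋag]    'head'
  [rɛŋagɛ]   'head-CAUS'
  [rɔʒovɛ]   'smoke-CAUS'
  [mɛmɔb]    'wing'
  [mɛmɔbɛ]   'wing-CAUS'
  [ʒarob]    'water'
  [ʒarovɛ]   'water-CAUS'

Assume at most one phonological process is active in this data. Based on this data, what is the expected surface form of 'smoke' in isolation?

'water' shows [b] ~ [v] at the end of the stem ([ʒarob] vs [ʒarovɛ]).
If /b/ were underlying and a rule turned it into [v] before the CAUS suffix, 'wing' would also alternate; but it has [b] in both [mɛmɔb] and [mɛmɔbɛ].
The alternation reflects word-final hardening: voiced fricatives become stops word-finally. /v/ is underlying.
From [rɔʒovɛ] the stem 'smoke' is /rɔʒov/; word-finally this yields [rɔʒob].

[rɔʒob]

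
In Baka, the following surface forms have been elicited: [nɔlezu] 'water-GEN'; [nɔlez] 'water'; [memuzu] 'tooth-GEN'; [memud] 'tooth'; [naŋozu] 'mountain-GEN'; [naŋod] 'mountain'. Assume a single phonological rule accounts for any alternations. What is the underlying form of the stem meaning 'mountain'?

'mountain' shows [z] ~ [d] at the end of the stem ([naŋozu] vs [naŋod]).
But 'water' keeps [z] in both environments ([nɔlezu], [nɔlez]), so there is no rule changing /z/ to [d] in isolation.
The alternation reflects intervocalic spirantization: voiced stops become fricatives between vowels. /d/ is underlying.
So 'mountain' = /naŋod/.

/naŋod/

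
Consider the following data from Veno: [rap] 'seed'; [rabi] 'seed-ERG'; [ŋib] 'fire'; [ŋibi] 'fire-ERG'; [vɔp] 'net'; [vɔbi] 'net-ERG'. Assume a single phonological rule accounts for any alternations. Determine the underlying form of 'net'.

In [vɔp] and [vɔbi] the final segment of 'net' alternates: [p] ~ [b].
But 'fire' keeps [b] in both environments ([ŋib], [ŋibi]), so there is no rule changing /b/ to [p] in isolation.
The alternation reflects intervocalic voicing: voiceless stops become voiced between vowels. /p/ is underlying.

/vɔp/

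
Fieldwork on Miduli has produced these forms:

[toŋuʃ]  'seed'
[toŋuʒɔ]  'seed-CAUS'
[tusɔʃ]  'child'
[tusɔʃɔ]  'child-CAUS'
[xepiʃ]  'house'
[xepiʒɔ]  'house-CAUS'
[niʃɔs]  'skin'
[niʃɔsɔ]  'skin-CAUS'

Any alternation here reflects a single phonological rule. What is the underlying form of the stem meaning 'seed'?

The stem for 'seed' ends in [ʃ] in [toŋuʃ] but [ʒ] in [toŋuʒɔ].
But 'child' keeps [ʃ] in both environments ([tusɔʃ], [tusɔʃɔ]), so there is no rule changing /ʃ/ to [ʒ] before the CAUS suffix.
The underlying segment must be /ʒ/; voiced obstruents become voiceless word-finally, yielding [ʃ] there.

/toŋuʒ/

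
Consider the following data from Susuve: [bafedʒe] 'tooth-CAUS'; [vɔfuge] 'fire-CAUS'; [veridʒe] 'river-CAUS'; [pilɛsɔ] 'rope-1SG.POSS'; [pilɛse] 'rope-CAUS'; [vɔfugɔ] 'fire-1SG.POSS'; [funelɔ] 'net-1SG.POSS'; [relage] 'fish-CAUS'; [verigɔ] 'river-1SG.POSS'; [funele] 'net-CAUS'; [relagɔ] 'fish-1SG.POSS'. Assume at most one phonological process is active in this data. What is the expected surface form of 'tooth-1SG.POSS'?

[bafegɔ]

The root 'river' surfaces as [veridʒe] and [verigɔ], with a stem-final [dʒ] ~ [g] alternation.
The stem 'fire' ([vɔfuge], [vɔfugɔ]) shows [g] unchanged in both environments, so [g] cannot be basic with [dʒ] derived before the CAUS suffix.
So /dʒ/ is underlying, and a rule of depalatalization — palato-alveolar /dʒ/ becomes [g] when no front vowel follows — gives [g].
From [bafedʒe] the stem 'tooth' is /bafedʒ/; when no front vowel follows this yields [bafegɔ].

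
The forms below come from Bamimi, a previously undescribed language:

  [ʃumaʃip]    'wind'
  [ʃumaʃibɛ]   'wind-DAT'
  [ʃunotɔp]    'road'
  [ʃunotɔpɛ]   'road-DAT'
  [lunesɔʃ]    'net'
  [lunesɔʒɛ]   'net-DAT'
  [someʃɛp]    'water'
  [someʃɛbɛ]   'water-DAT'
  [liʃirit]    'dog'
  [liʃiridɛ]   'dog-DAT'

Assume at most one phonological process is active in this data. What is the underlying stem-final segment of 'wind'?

'wind' shows [p] ~ [b] at the end of the stem ([ʃumaʃip] vs [ʃumaʃibɛ]).
The stem 'road' ([ʃunotɔp], [ʃunotɔpɛ]) shows [p] unchanged in both environments, so [p] cannot be basic with [b] derived before the DAT suffix.
Therefore /b/ is basic and [p] is derived by word-final obstruent devoicing (voiced obstruents become voiceless word-finally).

/b/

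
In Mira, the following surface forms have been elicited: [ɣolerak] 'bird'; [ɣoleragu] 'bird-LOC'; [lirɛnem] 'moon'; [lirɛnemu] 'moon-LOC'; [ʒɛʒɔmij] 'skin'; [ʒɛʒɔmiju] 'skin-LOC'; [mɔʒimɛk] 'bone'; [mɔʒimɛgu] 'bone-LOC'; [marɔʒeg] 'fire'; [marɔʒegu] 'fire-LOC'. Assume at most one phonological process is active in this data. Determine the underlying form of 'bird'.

/ɣolerak/

The stem for 'bird' ends in [k] in [ɣolerak] but [g] in [ɣoleragu].
The stem 'fire' ([marɔʒeg], [marɔʒegu]) shows [g] unchanged in both environments, so [g] cannot be basic with [k] derived in isolation.
The underlying segment must be /k/; voiceless stops become voiced between vowels, yielding [g] there.
The underlying form of 'bird' is therefore /ɣolerak/.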